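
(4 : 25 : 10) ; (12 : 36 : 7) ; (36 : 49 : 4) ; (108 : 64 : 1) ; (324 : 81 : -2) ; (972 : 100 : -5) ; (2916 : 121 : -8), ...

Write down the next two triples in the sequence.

First value: ×3 each step; 4, 12, 36, 108, 324, 972, 2916 → 8748 → 26244.
For the second value, perfect squares: 5², 6², 7², …: 25, 36, 49, 64, 81, 100, 121 → 144 → 169.
For the third value, −3 each step: 10, 7, 4, 1, -2, -5, -8 → -11 → -14.
So the next two triples are (8748 : 144 : -11) and (26244 : 169 : -14).

(8748 : 144 : -11), (26244 : 169 : -14)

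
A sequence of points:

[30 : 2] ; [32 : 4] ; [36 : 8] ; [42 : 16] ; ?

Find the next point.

[50 : 32]

First component goes 30, 32, 36, 42 → 50 (differences are 2, 4, 6, … (increasing by 2 each time)).
For the second component, ×2 each step: 2, 4, 8, 16 → 32.
Putting it together: [50 : 32].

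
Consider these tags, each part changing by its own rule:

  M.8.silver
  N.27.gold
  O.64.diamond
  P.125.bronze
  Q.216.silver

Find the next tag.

R.343.gold

Letter: letters move forward 1 place in the alphabet; M, N, O, P, Q → R.
Second component: 8, 27, 64, 125, 216 → 343 (perfect cubes: 2³, 3³, 4³, …).
For the rank, repeats silver → gold → diamond → bronze: silver, gold, diamond, bronze, silver → gold.
Putting it together: R.343.gold.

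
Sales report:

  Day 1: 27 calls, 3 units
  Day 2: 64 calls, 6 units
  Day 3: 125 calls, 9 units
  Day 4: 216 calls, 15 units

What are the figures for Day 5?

343 calls, 24 units

Calls: perfect cubes: 3³, 4³, 5³, …, so 27, 64, 125, 216 → 343.
Units — each term is the sum of the two before it: 3, 6, 9, 15 → 24.
So the next record is 343 calls, 24 units.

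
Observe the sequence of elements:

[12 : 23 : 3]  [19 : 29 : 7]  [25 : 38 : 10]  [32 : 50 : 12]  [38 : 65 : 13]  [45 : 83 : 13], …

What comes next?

First coordinate: 12, 19, 25, 32, 38, 45 → 51 (alternating steps +7, +6, +7, +6, …).
Second coordinate: differences are 6, 9, 12, … (increasing by 3 each time); 23, 29, 38, 50, 65, 83 → 104.
Third coordinate: 3, 7, 10, 12, 13, 13 → 12 (differences are 4, 3, 2, … (decreasing by 1 each time)).
Combining the parts gives [51 : 104 : 12].

[51 : 104 : 12]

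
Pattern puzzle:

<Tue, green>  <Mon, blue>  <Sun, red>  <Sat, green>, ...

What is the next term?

<Fri, blue>

Day: Tue, Mon, Sun, Sat → Fri (runs backward through the weekdays Mon→Sun).
Colour — repeats green → blue → red: green, blue, red, green → blue.
Putting it together: <Fri, blue>.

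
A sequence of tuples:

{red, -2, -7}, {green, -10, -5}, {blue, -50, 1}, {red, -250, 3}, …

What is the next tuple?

Colour — repeats red → green → blue: red, green, blue, red → green.
For the second part, ×5 each step: -2, -10, -50, -250 → -1250.
Third part: -7, -5, 1, 3 → 9 (alternating steps +2, +6, +2, +6, …).
So the next tuple is {green, -1250, 9}.

{green, -1250, 9}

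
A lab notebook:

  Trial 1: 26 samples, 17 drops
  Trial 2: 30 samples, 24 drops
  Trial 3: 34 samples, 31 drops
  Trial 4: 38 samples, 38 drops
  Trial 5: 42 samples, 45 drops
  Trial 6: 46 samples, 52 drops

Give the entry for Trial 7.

Samples — +4 each step: 26, 30, 34, 38, 42, 46 → 50.
For the drops, +7 each step: 17, 24, 31, 38, 45, 52 → 59.
Putting it together: 50 samples, 59 drops.

50 samples, 59 drops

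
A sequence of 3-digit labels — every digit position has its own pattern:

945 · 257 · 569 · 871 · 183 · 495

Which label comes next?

First digit — +3 each step, mod 10: 9, 2, 5, 8, 1, 4 → 7.
For the second digit, +1 each step, mod 10: 4, 5, 6, 7, 8, 9 → 0.
Third digit goes 5, 7, 9, 1, 3, 5 → 7 (+2 each step, mod 10).
Combining the parts gives 707.

707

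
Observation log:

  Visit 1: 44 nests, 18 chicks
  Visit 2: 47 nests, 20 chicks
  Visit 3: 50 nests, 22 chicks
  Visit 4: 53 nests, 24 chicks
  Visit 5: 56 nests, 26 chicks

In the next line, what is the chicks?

Chicks — +2 each step: 18, 20, 22, 24, 26 → 28.

28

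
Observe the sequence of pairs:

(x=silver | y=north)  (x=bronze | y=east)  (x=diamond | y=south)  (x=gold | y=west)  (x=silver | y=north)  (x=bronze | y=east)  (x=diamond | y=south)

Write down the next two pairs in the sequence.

X: repeats silver → bronze → diamond → gold; silver, bronze, diamond, gold, silver, bronze, diamond → gold → silver.
Y: repeats north → east → south → west; north, east, south, west, north, east, south → west → north.
Putting the parts together: (x=gold | y=west) and then (x=silver | y=north).

(x=gold | y=west), (x=silver | y=north)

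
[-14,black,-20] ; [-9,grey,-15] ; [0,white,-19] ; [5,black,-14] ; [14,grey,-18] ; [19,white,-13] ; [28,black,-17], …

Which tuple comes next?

First part: alternating steps +5, +9, +5, +9, …; -14, -9, 0, 5, 14, 19, 28 → 33.
Shade — repeats black → grey → white: black, grey, white, black, grey, white, black → grey.
Third part: alternating steps +5, −4, +5, −4, …, so -20, -15, -19, -14, -18, -13, -17 → -12.
Putting it together: [33,grey,-12].

[33,grey,-12]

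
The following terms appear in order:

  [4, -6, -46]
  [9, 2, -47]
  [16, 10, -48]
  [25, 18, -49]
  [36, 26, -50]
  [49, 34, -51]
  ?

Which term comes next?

[64, 42, -52]

First coordinate: perfect squares: 2², 3², 4², …, so 4, 9, 16, 25, 36, 49 → 64.
Second coordinate: +8 each step; -6, 2, 10, 18, 26, 34 → 42.
Third coordinate: −1 each step, so -46, -47, -48, -49, -50, -51 → -52.
Combining the parts gives [64, 42, -52].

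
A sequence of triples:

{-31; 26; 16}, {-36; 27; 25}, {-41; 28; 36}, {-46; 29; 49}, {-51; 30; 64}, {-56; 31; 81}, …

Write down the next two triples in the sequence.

{-61; 32; 100}, {-66; 33; 121}

First entry — −5 each step: -31, -36, -41, -46, -51, -56 → -61 → -66.
Second entry: +1 each step, so 26, 27, 28, 29, 30, 31 → 32 → 33.
Third entry: perfect squares: 4², 5², 6², …, so 16, 25, 36, 49, 64, 81 → 100 → 121.
Putting the parts together: {-61; 32; 100} and then {-66; 33; 121}.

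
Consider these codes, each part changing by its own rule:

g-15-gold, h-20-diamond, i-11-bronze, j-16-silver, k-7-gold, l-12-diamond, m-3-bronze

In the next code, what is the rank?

silver

Rank — repeats gold → diamond → bronze → silver: gold, diamond, bronze, silver, gold, diamond, bronze → silver.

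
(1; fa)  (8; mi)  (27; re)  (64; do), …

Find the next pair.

First entry: 1, 8, 27, 64 → 125 (perfect cubes: 1³, 2³, 3³, …).
Note: fa, mi, re, do → ti (runs backward through the solfège scale do→ti).
Combining the parts gives (125; ti).

(125; ti)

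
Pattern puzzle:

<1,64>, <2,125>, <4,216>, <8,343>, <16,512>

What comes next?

<32,729>

For the first value, ×2 each step: 1, 2, 4, 8, 16 → 32.
For the second value, perfect cubes: 4³, 5³, 6³, …: 64, 125, 216, 343, 512 → 729.
Putting it together: <32,729>.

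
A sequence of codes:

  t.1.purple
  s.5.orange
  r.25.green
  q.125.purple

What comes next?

p.625.orange

Letter: t, s, r, q → p (letters move back 1 place in the alphabet).
Second component: ×5 each step, so 1, 5, 25, 125 → 625.
Colour — repeats purple → orange → green: purple, orange, green, purple → orange.
So the next code is p.625.orange.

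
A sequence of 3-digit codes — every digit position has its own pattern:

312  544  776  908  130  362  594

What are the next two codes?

726, 958

First digit goes 3, 5, 7, 9, 1, 3, 5 → 7 → 9 (+2 each step, mod 10).
Second digit — +3 each step, mod 10: 1, 4, 7, 0, 3, 6, 9 → 2 → 5.
Third digit — +2 each step, mod 10: 2, 4, 6, 8, 0, 2, 4 → 6 → 8.
Putting the parts together: 726 and then 958.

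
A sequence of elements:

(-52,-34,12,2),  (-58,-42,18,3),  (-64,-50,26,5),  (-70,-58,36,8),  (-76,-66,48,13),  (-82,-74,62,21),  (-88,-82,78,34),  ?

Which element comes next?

(-94,-90,96,55)

First component: -52, -58, -64, -70, -76, -82, -88 → -94 (−6 each step).
Second component — −8 each step: -34, -42, -50, -58, -66, -74, -82 → -90.
Third component: differences are 6, 8, 10, … (increasing by 2 each time), so 12, 18, 26, 36, 48, 62, 78 → 96.
For the fourth component, each term is the sum of the two before it: 2, 3, 5, 8, 13, 21, 34 → 55.
Putting it together: (-94,-90,96,55).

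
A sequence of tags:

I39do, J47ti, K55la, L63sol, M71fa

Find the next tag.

N79mi

Letter goes I, J, K, L, M → N (letters move forward 1 place in the alphabet).
For the second component, +8 each step: 39, 47, 55, 63, 71 → 79.
Note — runs backward through the solfège scale do→ti: do, ti, la, sol, fa → mi.
Combining the parts gives N79mi.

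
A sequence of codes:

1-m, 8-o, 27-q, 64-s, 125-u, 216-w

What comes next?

343-y

First component: 1, 8, 27, 64, 125, 216 → 343 (perfect cubes: 1³, 2³, 3³, …).
For the letter, letters move forward 2 places in the alphabet: m, o, q, s, u, w → y.
So the next code is 343-y.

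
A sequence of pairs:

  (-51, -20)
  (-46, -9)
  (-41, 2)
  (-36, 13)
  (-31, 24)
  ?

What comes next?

For the first entry, +5 each step: -51, -46, -41, -36, -31 → -26.
Second entry — +11 each step: -20, -9, 2, 13, 24 → 35.
Putting it together: (-26, 35).

(-26, 35)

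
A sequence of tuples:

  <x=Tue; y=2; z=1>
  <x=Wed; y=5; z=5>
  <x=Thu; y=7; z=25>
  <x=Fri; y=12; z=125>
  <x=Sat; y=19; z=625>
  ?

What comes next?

X: Tue, Wed, Thu, Fri, Sat → Sun (runs through the weekdays Mon→Sun).
Y: 2, 5, 7, 12, 19 → 31 (each term is the sum of the two before it).
Z: ×5 each step; 1, 5, 25, 125, 625 → 3125.
Putting it together: <x=Sun; y=31; z=3125>.

<x=Sun; y=31; z=3125>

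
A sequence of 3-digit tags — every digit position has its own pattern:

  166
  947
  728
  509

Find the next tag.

380

For the first digit, −2 each step, mod 10: 1, 9, 7, 5 → 3.
Second digit: −2 each step, mod 10, so 6, 4, 2, 0 → 8.
Third digit: 6, 7, 8, 9 → 0 (+1 each step, mod 10).
Combining the parts gives 380.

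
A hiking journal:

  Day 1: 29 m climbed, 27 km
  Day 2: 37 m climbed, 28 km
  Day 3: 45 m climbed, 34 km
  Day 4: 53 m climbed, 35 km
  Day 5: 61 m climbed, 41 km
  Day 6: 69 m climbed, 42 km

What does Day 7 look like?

77 m climbed, 48 km

M climbed: +8 each step; 29, 37, 45, 53, 61, 69 → 77.
Km: alternating steps +1, +6, +1, +6, …, so 27, 28, 34, 35, 41, 42 → 48.
Putting it together: 77 m climbed, 48 km.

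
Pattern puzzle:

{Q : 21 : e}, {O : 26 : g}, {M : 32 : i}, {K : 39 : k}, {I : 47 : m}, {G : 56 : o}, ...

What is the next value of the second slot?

Second slot goes 21, 26, 32, 39, 47, 56 → 66 (differences are 5, 6, 7, … (increasing by 1 each time)).

66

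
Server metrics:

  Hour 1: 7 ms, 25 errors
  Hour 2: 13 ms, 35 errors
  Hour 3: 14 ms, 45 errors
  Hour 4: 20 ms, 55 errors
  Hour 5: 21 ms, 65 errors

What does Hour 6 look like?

27 ms, 75 errors

Ms — alternating steps +6, +1, +6, +1, …: 7, 13, 14, 20, 21 → 27.
Errors goes 25, 35, 45, 55, 65 → 75 (+10 each step).
Combining the parts gives 27 ms, 75 errors.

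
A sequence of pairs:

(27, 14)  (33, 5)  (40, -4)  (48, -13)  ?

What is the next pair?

(57, -22)

First component — differences are 6, 7, 8, … (increasing by 1 each time): 27, 33, 40, 48 → 57.
Second component: 14, 5, -4, -13 → -22 (−9 each step).
So the next pair is (57, -22).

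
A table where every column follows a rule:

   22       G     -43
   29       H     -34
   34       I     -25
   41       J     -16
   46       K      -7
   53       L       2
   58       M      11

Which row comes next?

65  N  20

For the first component, alternating steps +7, +5, +7, +5, …: 22, 29, 34, 41, 46, 53, 58 → 65.
Letter: letters move forward 1 place in the alphabet, so G, H, I, J, K, L, M → N.
Third component — +9 each step: -43, -34, -25, -16, -7, 2, 11 → 20.
So the next row is 65  N  20.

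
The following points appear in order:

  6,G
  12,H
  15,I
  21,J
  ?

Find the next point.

First entry — alternating steps +6, +3, +6, +3, …: 6, 12, 15, 21 → 24.
Letter: G, H, I, J → K (letters move forward 1 place in the alphabet).
Combining the parts gives 24,K.

24,K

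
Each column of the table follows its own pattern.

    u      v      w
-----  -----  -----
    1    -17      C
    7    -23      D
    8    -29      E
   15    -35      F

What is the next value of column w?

Column w: letters move forward 1 place in the alphabet; C, D, E, F → G.

G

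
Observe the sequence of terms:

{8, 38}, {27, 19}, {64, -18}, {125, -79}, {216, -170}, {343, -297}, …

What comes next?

First slot goes 8, 27, 64, 125, 216, 343 → 512 (perfect cubes: 2³, 3³, 4³, …).
Second slot: 38, 19, -18, -79, -170, -297 → -466 (together with the first slot always sums to 46).
Putting it together: {512, -466}.

{512, -466}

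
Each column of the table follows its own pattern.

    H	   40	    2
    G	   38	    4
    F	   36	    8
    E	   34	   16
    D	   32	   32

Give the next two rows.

C  30  64; B  28  128

Letter — letters move back 1 place in the alphabet: H, G, F, E, D → C → B.
Second component: −2 each step; 40, 38, 36, 34, 32 → 30 → 28.
Third component: ×2 each step, so 2, 4, 8, 16, 32 → 64 → 128.
So the next two rows are C  30  64 and B  28  128.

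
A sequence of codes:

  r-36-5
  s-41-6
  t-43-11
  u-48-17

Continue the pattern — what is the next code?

v-50-28

Letter: letters move forward 1 place in the alphabet, so r, s, t, u → v.
Second component: 36, 41, 43, 48 → 50 (alternating steps +5, +2, +5, +2, …).
Third component goes 5, 6, 11, 17 → 28 (each term is the sum of the two before it).
Putting it together: v-50-28.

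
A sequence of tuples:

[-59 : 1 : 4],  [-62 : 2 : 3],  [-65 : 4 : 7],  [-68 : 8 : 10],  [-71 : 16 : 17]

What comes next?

[-74 : 32 : 27]

First entry: −3 each step, so -59, -62, -65, -68, -71 → -74.
Second entry: ×2 each step, so 1, 2, 4, 8, 16 → 32.
Third entry: each term is the sum of the two before it; 4, 3, 7, 10, 17 → 27.
So the next tuple is [-74 : 32 : 27].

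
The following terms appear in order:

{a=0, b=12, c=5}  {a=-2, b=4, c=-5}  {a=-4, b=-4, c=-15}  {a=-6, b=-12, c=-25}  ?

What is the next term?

For the a, −2 each step: 0, -2, -4, -6 → -8.
B: 12, 4, -4, -12 → -20 (−8 each step).
C: 5, -5, -15, -25 → -35 (−10 each step).
Putting it together: {a=-8, b=-20, c=-35}.

{a=-8, b=-20, c=-35}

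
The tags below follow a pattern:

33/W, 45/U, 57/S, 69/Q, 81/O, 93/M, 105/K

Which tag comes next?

117/I

First component: 33, 45, 57, 69, 81, 93, 105 → 117 (+12 each step).
Letter — letters move back 2 places in the alphabet: W, U, S, Q, O, M, K → I.
So the next tag is 117/I.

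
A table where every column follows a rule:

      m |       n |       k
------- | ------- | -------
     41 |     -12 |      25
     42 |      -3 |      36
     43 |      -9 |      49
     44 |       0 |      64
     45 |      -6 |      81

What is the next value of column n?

3

Column n: -12, -3, -9, 0, -6 → 3 (alternating steps +9, −6, +9, −6, …).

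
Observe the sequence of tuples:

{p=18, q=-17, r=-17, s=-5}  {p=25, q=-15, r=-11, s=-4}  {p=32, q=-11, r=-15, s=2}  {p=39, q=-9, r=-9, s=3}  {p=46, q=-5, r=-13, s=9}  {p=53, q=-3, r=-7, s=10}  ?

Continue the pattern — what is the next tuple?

P: +7 each step, so 18, 25, 32, 39, 46, 53 → 60.
For the q, alternating steps +2, +4, +2, +4, …: -17, -15, -11, -9, -5, -3 → 1.
For the r, alternating steps +6, −4, +6, −4, …: -17, -11, -15, -9, -13, -7 → -11.
S — alternating steps +1, +6, +1, +6, …: -5, -4, 2, 3, 9, 10 → 16.
Putting it together: {p=60, q=1, r=-11, s=16}.

{p=60, q=1, r=-11, s=16}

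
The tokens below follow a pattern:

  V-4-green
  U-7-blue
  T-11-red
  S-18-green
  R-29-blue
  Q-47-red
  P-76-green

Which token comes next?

O-123-blue

Letter: letters move back 1 place in the alphabet; V, U, T, S, R, Q, P → O.
Second component: each term is the sum of the two before it, so 4, 7, 11, 18, 29, 47, 76 → 123.
Colour: repeats green → blue → red; green, blue, red, green, blue, red, green → blue.
Combining the parts gives O-123-blue.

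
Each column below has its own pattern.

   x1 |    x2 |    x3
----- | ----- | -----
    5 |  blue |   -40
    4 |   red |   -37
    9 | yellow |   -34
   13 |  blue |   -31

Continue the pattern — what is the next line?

22  red  -28

Column x1: each term is the sum of the two before it; 5, 4, 9, 13 → 22.
Column x2: repeats blue → red → yellow; blue, red, yellow, blue → red.
Column x3: +3 each step; -40, -37, -34, -31 → -28.
Combining the parts gives 22  red  -28.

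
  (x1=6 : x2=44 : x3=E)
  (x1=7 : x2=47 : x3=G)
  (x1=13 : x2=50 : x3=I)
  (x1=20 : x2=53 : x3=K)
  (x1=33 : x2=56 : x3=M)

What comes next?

For the x1, each term is the sum of the two before it: 6, 7, 13, 20, 33 → 53.
For the x2, +3 each step: 44, 47, 50, 53, 56 → 59.
For the x3, letters move forward 2 places in the alphabet: E, G, I, K, M → O.
Putting it together: (x1=53 : x2=59 : x3=O).

(x1=53 : x2=59 : x3=O)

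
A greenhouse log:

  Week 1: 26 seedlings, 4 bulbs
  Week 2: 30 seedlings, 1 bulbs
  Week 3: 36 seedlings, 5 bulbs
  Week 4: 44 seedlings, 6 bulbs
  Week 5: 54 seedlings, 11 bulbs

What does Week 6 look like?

Seedlings — differences are 4, 6, 8, … (increasing by 2 each time): 26, 30, 36, 44, 54 → 66.
Bulbs: each term is the sum of the two before it, so 4, 1, 5, 6, 11 → 17.
Combining the parts gives 66 seedlings, 17 bulbs.

66 seedlings, 17 bulbs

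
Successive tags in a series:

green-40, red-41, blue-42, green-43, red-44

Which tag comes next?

blue-45

Colour: repeats green → red → blue, so green, red, blue, green, red → blue.
Second component — +1 each step: 40, 41, 42, 43, 44 → 45.
So the next tag is blue-45.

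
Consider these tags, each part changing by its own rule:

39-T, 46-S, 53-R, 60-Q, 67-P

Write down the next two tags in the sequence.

74-O then 81-N

First component: +7 each step; 39, 46, 53, 60, 67 → 74 → 81.
Letter goes T, S, R, Q, P → O → N (letters move back 1 place in the alphabet).
Putting the parts together: 74-O and then 81-N.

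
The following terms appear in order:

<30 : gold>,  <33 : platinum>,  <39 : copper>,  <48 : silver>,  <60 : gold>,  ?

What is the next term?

<75 : platinum>

First part goes 30, 33, 39, 48, 60 → 75 (differences are 3, 6, 9, … (increasing by 3 each time)).
Metal — repeats gold → platinum → copper → silver: gold, platinum, copper, silver, gold → platinum.
Combining the parts gives <75 : platinum>.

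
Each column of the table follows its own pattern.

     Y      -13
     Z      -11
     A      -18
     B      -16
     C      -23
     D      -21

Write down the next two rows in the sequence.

Letter: letters move forward 1 place in the alphabet, wrapping Z→A, so Y, Z, A, B, C, D → E → F.
Second component goes -13, -11, -18, -16, -23, -21 → -28 → -26 (alternating steps +2, −7, +2, −7, …).
Putting the parts together: E  -28 and then F  -26.

E  -28; F  -26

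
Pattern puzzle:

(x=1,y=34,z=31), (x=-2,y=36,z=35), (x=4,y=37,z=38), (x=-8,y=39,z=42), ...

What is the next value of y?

Y: 34, 36, 37, 39 → 40 (alternating steps +2, +1, +2, +1, …).

40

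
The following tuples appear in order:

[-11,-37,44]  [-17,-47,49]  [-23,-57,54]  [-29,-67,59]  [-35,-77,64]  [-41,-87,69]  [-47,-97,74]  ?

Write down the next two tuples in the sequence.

[-53,-107,79], [-59,-117,84]

First value: −6 each step; -11, -17, -23, -29, -35, -41, -47 → -53 → -59.
Second value — −10 each step: -37, -47, -57, -67, -77, -87, -97 → -107 → -117.
Third value goes 44, 49, 54, 59, 64, 69, 74 → 79 → 84 (+5 each step).
Putting the parts together: [-53,-107,79] and then [-59,-117,84].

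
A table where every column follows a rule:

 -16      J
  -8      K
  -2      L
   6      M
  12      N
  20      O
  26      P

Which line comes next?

34  Q

First component goes -16, -8, -2, 6, 12, 20, 26 → 34 (alternating steps +8, +6, +8, +6, …).
Letter: letters move forward 1 place in the alphabet; J, K, L, M, N, O, P → Q.
Putting it together: 34  Q.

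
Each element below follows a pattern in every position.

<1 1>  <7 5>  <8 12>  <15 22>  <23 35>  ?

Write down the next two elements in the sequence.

<38 51>, <61 70>

First slot: each term is the sum of the two before it, so 1, 7, 8, 15, 23 → 38 → 61.
Second slot — differences are 4, 7, 10, … (increasing by 3 each time): 1, 5, 12, 22, 35 → 51 → 70.
Putting the parts together: <38 51> and then <61 70>.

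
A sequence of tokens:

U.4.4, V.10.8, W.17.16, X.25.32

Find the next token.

Y.34.64

Letter — letters move forward 1 place in the alphabet: U, V, W, X → Y.
Second component goes 4, 10, 17, 25 → 34 (differences are 6, 7, 8, … (increasing by 1 each time)).
Third component goes 4, 8, 16, 32 → 64 (×2 each step).
Putting it together: Y.34.64.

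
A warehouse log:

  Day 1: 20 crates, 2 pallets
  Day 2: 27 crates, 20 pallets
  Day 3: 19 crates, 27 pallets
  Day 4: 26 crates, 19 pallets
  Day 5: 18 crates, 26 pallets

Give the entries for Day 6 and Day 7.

25 crates, 18 pallets; 17 crates, 25 pallets

Crates — alternating steps +7, −8, +7, −8, …: 20, 27, 19, 26, 18 → 25 → 17.
Pallets: 2, 20, 27, 19, 26 → 18 → 25 (always the previous value of the crates).
So the next two rows are 25 crates, 18 pallets and 17 crates, 25 pallets.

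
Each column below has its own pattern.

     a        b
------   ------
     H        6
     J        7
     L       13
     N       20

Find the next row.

P  33

Column a: H, J, L, N → P (letters move forward 2 places in the alphabet).
Column b goes 6, 7, 13, 20 → 33 (each term is the sum of the two before it).
Combining the parts gives P  33.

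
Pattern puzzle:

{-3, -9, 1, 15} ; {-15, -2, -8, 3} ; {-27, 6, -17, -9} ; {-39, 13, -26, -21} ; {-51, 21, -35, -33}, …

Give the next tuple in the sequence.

{-63, 28, -44, -45}

First part: −12 each step; -3, -15, -27, -39, -51 → -63.
Second part — alternating steps +7, +8, +7, +8, …: -9, -2, 6, 13, 21 → 28.
Third part goes 1, -8, -17, -26, -35 → -44 (−9 each step).
For the fourth part, −12 each step: 15, 3, -9, -21, -33 → -45.
Putting it together: {-63, 28, -44, -45}.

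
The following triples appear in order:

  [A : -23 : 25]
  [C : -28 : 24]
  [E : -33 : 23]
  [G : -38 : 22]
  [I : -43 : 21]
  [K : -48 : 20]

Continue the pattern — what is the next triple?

[M : -53 : 19]

For the letter, letters move forward 2 places in the alphabet: A, C, E, G, I, K → M.
Second slot: -23, -28, -33, -38, -43, -48 → -53 (−5 each step).
Third slot: −1 each step, so 25, 24, 23, 22, 21, 20 → 19.
Putting it together: [M : -53 : 19].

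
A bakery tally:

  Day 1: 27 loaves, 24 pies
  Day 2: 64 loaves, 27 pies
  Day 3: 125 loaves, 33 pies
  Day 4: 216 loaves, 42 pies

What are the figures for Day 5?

343 loaves, 54 pies

For the loaves, perfect cubes: 3³, 4³, 5³, …: 27, 64, 125, 216 → 343.
Pies: differences are 3, 6, 9, … (increasing by 3 each time); 24, 27, 33, 42 → 54.
Combining the parts gives 343 loaves, 54 pies.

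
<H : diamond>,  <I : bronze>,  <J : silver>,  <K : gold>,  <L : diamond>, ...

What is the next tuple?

Letter: H, I, J, K, L → M (letters move forward 1 place in the alphabet).
Rank — repeats diamond → bronze → silver → gold: diamond, bronze, silver, gold, diamond → bronze.
So the next tuple is <M : bronze>.

<M : bronze>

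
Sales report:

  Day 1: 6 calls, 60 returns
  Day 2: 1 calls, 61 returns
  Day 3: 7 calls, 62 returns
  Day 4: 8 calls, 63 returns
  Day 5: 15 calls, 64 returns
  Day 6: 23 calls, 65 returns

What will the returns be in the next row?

66

Returns: +1 each step; 60, 61, 62, 63, 64, 65 → 66.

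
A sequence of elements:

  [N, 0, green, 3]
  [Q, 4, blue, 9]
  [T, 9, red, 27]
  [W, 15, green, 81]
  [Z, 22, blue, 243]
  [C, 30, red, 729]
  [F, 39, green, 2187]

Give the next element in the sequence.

[I, 49, blue, 6561]

Letter: N, Q, T, W, Z, C, F → I (letters move forward 3 places in the alphabet, wrapping Z→A).
Second value: differences are 4, 5, 6, … (increasing by 1 each time); 0, 4, 9, 15, 22, 30, 39 → 49.
For the colour, repeats green → blue → red: green, blue, red, green, blue, red, green → blue.
Fourth value: ×3 each step; 3, 9, 27, 81, 243, 729, 2187 → 6561.
Combining the parts gives [I, 49, blue, 6561].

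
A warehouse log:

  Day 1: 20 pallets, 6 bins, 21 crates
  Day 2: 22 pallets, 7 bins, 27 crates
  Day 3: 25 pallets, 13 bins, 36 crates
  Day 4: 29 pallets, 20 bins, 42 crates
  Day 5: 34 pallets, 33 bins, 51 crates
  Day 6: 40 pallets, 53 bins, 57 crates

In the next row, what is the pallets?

Pallets goes 20, 22, 25, 29, 34, 40 → 47 (differences are 2, 3, 4, … (increasing by 1 each time)).

47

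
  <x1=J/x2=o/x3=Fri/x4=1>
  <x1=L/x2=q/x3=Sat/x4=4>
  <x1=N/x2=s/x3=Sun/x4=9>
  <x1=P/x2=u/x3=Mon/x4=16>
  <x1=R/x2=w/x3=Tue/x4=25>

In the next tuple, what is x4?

X1: letters move forward 2 places in the alphabet, so J, L, N, P, R → T.
X2 goes o, q, s, u, w → y (letters move forward 2 places in the alphabet).
X3: runs through the weekdays Mon→Sun, so Fri, Sat, Sun, Mon, Tue → Wed.
X4 — perfect squares: 1², 2², 3², …: 1, 4, 9, 16, 25 → 36.

36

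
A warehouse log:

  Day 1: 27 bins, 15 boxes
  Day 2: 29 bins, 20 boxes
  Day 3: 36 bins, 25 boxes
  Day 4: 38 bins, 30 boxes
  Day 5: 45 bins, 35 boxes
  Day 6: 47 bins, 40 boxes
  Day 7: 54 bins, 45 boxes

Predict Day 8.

56 bins, 50 boxes

Bins: alternating steps +2, +7, +2, +7, …; 27, 29, 36, 38, 45, 47, 54 → 56.
Boxes: +5 each step, so 15, 20, 25, 30, 35, 40, 45 → 50.
Combining the parts gives 56 bins, 50 boxes.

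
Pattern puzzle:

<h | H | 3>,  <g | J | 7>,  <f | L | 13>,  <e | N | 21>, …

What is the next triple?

<d | P | 31>

First letter — letters move back 1 place in the alphabet: h, g, f, e → d.
For the second letter, letters move forward 2 places in the alphabet: H, J, L, N → P.
For the third coordinate, differences are 4, 6, 8, … (increasing by 2 each time): 3, 7, 13, 21 → 31.
Combining the parts gives <d | P | 31>.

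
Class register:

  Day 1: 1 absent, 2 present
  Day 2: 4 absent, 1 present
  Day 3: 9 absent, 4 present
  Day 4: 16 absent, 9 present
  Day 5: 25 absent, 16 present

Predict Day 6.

Absent: perfect squares: 1², 2², 3², …, so 1, 4, 9, 16, 25 → 36.
Present: 2, 1, 4, 9, 16 → 25 (always the previous value of the absent).
Combining the parts gives 36 absent, 25 present.

36 absent, 25 present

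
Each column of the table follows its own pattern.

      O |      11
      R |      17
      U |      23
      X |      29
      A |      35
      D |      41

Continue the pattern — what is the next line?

G  47

For the letter, letters move forward 3 places in the alphabet, wrapping Z→A: O, R, U, X, A, D → G.
Second component: 11, 17, 23, 29, 35, 41 → 47 (+6 each step).
Combining the parts gives G  47.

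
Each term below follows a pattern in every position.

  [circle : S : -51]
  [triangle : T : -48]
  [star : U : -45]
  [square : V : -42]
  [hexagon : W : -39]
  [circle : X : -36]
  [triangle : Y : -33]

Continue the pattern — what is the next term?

Shape: repeats circle → triangle → star → square → hexagon; circle, triangle, star, square, hexagon, circle, triangle → star.
Letter: letters move forward 1 place in the alphabet, so S, T, U, V, W, X, Y → Z.
Third slot: +3 each step, so -51, -48, -45, -42, -39, -36, -33 → -30.
Combining the parts gives [star : Z : -30].

[star : Z : -30]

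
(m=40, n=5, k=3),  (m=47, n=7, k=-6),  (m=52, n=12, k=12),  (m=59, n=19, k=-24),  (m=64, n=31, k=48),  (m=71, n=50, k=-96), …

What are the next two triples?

(m=76, n=81, k=192), (m=83, n=131, k=-384)

M: alternating steps +7, +5, +7, +5, …, so 40, 47, 52, 59, 64, 71 → 76 → 83.
N — each term is the sum of the two before it: 5, 7, 12, 19, 31, 50 → 81 → 131.
K goes 3, -6, 12, -24, 48, -96 → 192 → -384 (×(-2) each step).
Putting the parts together: (m=76, n=81, k=192) and then (m=83, n=131, k=-384).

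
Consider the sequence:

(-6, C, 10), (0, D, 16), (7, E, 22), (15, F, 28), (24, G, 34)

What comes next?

For the first entry, differences are 6, 7, 8, … (increasing by 1 each time): -6, 0, 7, 15, 24 → 34.
For the letter, letters move forward 1 place in the alphabet: C, D, E, F, G → H.
For the third entry, +6 each step: 10, 16, 22, 28, 34 → 40.
So the next tuple is (34, H, 40).

(34, H, 40)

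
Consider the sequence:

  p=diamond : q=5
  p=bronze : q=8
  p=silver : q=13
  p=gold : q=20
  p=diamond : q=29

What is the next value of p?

bronze

P: diamond, bronze, silver, gold, diamond → bronze (repeats diamond → bronze → silver → gold).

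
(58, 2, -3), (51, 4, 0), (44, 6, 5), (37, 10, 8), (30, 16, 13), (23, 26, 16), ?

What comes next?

(16, 42, 21)

First coordinate — −7 each step: 58, 51, 44, 37, 30, 23 → 16.
For the second coordinate, each term is the sum of the two before it: 2, 4, 6, 10, 16, 26 → 42.
Third coordinate: alternating steps +3, +5, +3, +5, …, so -3, 0, 5, 8, 13, 16 → 21.
Combining the parts gives (16, 42, 21).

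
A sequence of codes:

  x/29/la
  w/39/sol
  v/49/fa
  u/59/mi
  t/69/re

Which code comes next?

Letter: x, w, v, u, t → s (letters move back 1 place in the alphabet).
For the second component, +10 each step: 29, 39, 49, 59, 69 → 79.
Note — runs backward through the solfège scale do→ti: la, sol, fa, mi, re → do.
Putting it together: s/79/do.

s/79/do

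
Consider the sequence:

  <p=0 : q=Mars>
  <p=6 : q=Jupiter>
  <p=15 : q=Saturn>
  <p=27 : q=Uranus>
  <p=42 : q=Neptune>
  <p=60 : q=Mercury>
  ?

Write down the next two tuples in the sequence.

<p=81 : q=Venus>, <p=105 : q=Earth>

P — differences are 6, 9, 12, … (increasing by 3 each time): 0, 6, 15, 27, 42, 60 → 81 → 105.
For the q, runs through the planets Mercury→Neptune: Mars, Jupiter, Saturn, Uranus, Neptune, Mercury → Venus → Earth.
So the next two tuples are <p=81 : q=Venus> and <p=105 : q=Earth>.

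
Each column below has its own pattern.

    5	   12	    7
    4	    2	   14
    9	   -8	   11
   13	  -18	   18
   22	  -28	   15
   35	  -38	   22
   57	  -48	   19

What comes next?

First component: each term is the sum of the two before it; 5, 4, 9, 13, 22, 35, 57 → 92.
Second component: 12, 2, -8, -18, -28, -38, -48 → -58 (−10 each step).
Third component: alternating steps +7, −3, +7, −3, …; 7, 14, 11, 18, 15, 22, 19 → 26.
So the next row is 92  -58  26.

92  -58  26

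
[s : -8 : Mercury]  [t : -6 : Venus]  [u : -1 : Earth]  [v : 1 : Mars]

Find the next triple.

Letter goes s, t, u, v → w (letters move forward 1 place in the alphabet).
Second part — alternating steps +2, +5, +2, +5, …: -8, -6, -1, 1 → 6.
Planet goes Mercury, Venus, Earth, Mars → Jupiter (runs through the planets Mercury→Neptune).
Combining the parts gives [w : 6 : Jupiter].

[w : 6 : Jupiter]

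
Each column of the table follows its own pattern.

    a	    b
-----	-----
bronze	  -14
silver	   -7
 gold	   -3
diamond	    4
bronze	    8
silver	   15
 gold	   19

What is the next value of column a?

diamond

Column a goes bronze, silver, gold, diamond, bronze, silver, gold → diamond (repeats bronze → silver → gold → diamond).
Column b — alternating steps +7, +4, +7, +4, …: -14, -7, -3, 4, 8, 15, 19 → 26.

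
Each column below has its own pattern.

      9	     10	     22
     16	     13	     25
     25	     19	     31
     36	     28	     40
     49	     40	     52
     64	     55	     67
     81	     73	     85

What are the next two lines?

First component: perfect squares: 3², 4², 5², …; 9, 16, 25, 36, 49, 64, 81 → 100 → 121.
Second component — differences are 3, 6, 9, … (increasing by 3 each time): 10, 13, 19, 28, 40, 55, 73 → 94 → 118.
Third component: always 12 more than the second component; 22, 25, 31, 40, 52, 67, 85 → 106 → 130.
Putting the parts together: 100  94  106 and then 121  118  130.

100  94  106; 121  118  130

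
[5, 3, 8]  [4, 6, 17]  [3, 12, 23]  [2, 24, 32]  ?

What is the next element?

[1, 48, 38]

For the first value, −1 each step: 5, 4, 3, 2 → 1.
Second value: ×2 each step; 3, 6, 12, 24 → 48.
Third value: 8, 17, 23, 32 → 38 (alternating steps +9, +6, +9, +6, …).
Combining the parts gives [1, 48, 38].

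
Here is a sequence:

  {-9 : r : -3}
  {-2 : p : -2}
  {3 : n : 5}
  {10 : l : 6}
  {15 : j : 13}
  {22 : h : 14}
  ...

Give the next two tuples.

{27 : f : 21}, {34 : d : 22}

First component: -9, -2, 3, 10, 15, 22 → 27 → 34 (alternating steps +7, +5, +7, +5, …).
Letter: r, p, n, l, j, h → f → d (letters move back 2 places in the alphabet).
Third component: alternating steps +1, +7, +1, +7, …; -3, -2, 5, 6, 13, 14 → 21 → 22.
So the next two tuples are {27 : f : 21} and {34 : d : 22}.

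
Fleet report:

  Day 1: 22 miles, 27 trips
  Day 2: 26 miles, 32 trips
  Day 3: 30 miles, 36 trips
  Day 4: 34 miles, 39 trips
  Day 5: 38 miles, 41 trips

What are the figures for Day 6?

42 miles, 42 trips

Miles — +4 each step: 22, 26, 30, 34, 38 → 42.
Trips — differences are 5, 4, 3, … (decreasing by 1 each time): 27, 32, 36, 39, 41 → 42.
So the next record is 42 miles, 42 trips.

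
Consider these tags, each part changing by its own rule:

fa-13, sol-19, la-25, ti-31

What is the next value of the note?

Note goes fa, sol, la, ti → do (runs through the solfège scale do→ti).
Second component — +6 each step: 13, 19, 25, 31 → 37.

do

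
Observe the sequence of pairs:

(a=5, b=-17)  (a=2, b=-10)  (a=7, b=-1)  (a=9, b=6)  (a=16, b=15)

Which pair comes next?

(a=25, b=22)

A: each term is the sum of the two before it; 5, 2, 7, 9, 16 → 25.
B: alternating steps +7, +9, +7, +9, …, so -17, -10, -1, 6, 15 → 22.
Combining the parts gives (a=25, b=22).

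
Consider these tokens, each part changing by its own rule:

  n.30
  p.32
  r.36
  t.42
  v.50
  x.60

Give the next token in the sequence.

z.72

Letter: letters move forward 2 places in the alphabet; n, p, r, t, v, x → z.
Second component goes 30, 32, 36, 42, 50, 60 → 72 (differences are 2, 4, 6, … (increasing by 2 each time)).
So the next token is z.72.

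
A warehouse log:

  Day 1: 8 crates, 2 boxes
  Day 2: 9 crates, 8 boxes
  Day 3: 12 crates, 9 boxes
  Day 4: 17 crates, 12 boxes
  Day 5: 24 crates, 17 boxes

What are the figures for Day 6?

Crates: 8, 9, 12, 17, 24 → 33 (differences are 1, 3, 5, … (increasing by 2 each time)).
Boxes: always the previous value of the crates, so 2, 8, 9, 12, 17 → 24.
So the next row is 33 crates, 24 boxes.

33 crates, 24 boxes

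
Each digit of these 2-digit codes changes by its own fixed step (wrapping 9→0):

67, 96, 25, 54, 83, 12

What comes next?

First digit goes 6, 9, 2, 5, 8, 1 → 4 (+3 each step, mod 10).
Second digit: 7, 6, 5, 4, 3, 2 → 1 (−1 each step, mod 10).
Putting it together: 41.

41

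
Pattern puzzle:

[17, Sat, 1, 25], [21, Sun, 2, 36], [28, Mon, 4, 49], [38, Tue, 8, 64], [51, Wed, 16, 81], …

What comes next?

[67, Thu, 32, 100]

First entry: differences are 4, 7, 10, … (increasing by 3 each time); 17, 21, 28, 38, 51 → 67.
For the day, runs through the weekdays Mon→Sun: Sat, Sun, Mon, Tue, Wed → Thu.
Third entry: ×2 each step, so 1, 2, 4, 8, 16 → 32.
Fourth entry — perfect squares: 5², 6², 7², …: 25, 36, 49, 64, 81 → 100.
So the next tuple is [67, Thu, 32, 100].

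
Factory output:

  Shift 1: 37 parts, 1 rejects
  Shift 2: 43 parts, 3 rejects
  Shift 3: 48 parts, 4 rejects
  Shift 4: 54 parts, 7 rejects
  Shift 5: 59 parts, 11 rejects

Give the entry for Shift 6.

65 parts, 18 rejects

Parts — alternating steps +6, +5, +6, +5, …: 37, 43, 48, 54, 59 → 65.
Rejects: each term is the sum of the two before it; 1, 3, 4, 7, 11 → 18.
Putting it together: 65 parts, 18 rejects.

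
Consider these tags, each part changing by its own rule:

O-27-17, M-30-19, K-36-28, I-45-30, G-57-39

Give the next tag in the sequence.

E-72-41

Letter: letters move back 2 places in the alphabet, so O, M, K, I, G → E.
Second component: differences are 3, 6, 9, … (increasing by 3 each time), so 27, 30, 36, 45, 57 → 72.
Third component: alternating steps +2, +9, +2, +9, …, so 17, 19, 28, 30, 39 → 41.
Putting it together: E-72-41.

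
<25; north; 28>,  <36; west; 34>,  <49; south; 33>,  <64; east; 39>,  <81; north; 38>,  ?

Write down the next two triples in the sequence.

<100; west; 44>, <121; south; 43>

First coordinate goes 25, 36, 49, 64, 81 → 100 → 121 (perfect squares: 5², 6², 7², …).
Direction: repeats north → west → south → east; north, west, south, east, north → west → south.
Third coordinate: 28, 34, 33, 39, 38 → 44 → 43 (alternating steps +6, −1, +6, −1, …).
So the next two triples are <100; west; 44> and <121; south; 43>.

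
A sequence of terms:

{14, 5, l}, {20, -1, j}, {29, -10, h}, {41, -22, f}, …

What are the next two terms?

{56, -37, d}, {74, -55, b}

First component: differences are 6, 9, 12, … (increasing by 3 each time), so 14, 20, 29, 41 → 56 → 74.
Second component: together with the first component always sums to 19, so 5, -1, -10, -22 → -37 → -55.
Letter: letters move back 2 places in the alphabet, so l, j, h, f → d → b.
Putting the parts together: {56, -37, d} and then {74, -55, b}.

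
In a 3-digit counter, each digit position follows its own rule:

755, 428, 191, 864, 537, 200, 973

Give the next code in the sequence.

First digit: −3 each step, mod 10; 7, 4, 1, 8, 5, 2, 9 → 6.
Second digit: 5, 2, 9, 6, 3, 0, 7 → 4 (−3 each step, mod 10).
Third digit: 5, 8, 1, 4, 7, 0, 3 → 6 (+3 each step, mod 10).
So the next code is 646.

646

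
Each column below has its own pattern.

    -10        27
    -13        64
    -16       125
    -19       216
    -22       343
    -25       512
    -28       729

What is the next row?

-31  1000

First component — −3 each step: -10, -13, -16, -19, -22, -25, -28 → -31.
For the second component, perfect cubes: 3³, 4³, 5³, …: 27, 64, 125, 216, 343, 512, 729 → 1000.
Putting it together: -31  1000.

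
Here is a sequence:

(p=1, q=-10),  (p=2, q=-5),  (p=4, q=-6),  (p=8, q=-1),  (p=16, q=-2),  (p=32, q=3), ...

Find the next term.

P: ×2 each step; 1, 2, 4, 8, 16, 32 → 64.
Q: alternating steps +5, −1, +5, −1, …, so -10, -5, -6, -1, -2, 3 → 2.
Putting it together: (p=64, q=2).

(p=64, q=2)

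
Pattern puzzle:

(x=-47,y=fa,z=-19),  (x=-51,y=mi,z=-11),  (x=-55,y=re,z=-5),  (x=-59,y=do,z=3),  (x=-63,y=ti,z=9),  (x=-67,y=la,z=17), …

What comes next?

X: −4 each step, so -47, -51, -55, -59, -63, -67 → -71.
Y: fa, mi, re, do, ti, la → sol (runs backward through the solfège scale do→ti).
Z: alternating steps +8, +6, +8, +6, …; -19, -11, -5, 3, 9, 17 → 23.
Putting it together: (x=-71,y=sol,z=23).

(x=-71,y=sol,z=23)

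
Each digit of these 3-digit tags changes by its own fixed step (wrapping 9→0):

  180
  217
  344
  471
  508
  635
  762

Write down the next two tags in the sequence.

For the first digit, +1 each step, mod 10: 1, 2, 3, 4, 5, 6, 7 → 8 → 9.
Second digit: 8, 1, 4, 7, 0, 3, 6 → 9 → 2 (+3 each step, mod 10).
Third digit goes 0, 7, 4, 1, 8, 5, 2 → 9 → 6 (−3 each step, mod 10).
So the next two tags are 899 and 926.

899 then 926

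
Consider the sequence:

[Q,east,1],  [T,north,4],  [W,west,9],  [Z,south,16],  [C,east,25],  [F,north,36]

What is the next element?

Letter goes Q, T, W, Z, C, F → I (letters move forward 3 places in the alphabet, wrapping Z→A).
For the direction, repeats east → north → west → south: east, north, west, south, east, north → west.
Third entry — perfect squares: 1², 2², 3², …: 1, 4, 9, 16, 25, 36 → 49.
Combining the parts gives [I,west,49].

[I,west,49]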